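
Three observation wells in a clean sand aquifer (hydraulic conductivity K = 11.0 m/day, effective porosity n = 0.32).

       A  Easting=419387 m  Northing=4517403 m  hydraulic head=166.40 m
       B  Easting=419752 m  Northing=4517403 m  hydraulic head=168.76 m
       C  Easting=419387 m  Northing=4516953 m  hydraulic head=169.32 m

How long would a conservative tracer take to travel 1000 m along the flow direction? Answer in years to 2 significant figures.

∂h/∂x = (168.76 − 166.40) / (419752 − 419387) = +0.006466
∂h/∂y = (169.32 − 166.40) / (4516953 − 4517403) = -0.006489
|∇h| = √(0.006466² + -0.006489²) = 0.009161
Seepage velocity v = K·i/n = 11.0 × 0.009161 / 0.32 = 0.3149 m/day.
t = 1000 / 0.3149 = 3176 days = 8.7 years.

8.7 years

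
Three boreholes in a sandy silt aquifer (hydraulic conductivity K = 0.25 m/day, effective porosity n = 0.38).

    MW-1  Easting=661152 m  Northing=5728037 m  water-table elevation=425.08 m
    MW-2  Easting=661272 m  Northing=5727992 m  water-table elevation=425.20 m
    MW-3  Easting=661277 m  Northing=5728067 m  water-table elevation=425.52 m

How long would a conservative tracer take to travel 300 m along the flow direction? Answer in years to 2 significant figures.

260 years

Differences from MW-1: to MW-2 (Δx, Δy, Δh) = (120, -45, +0.12); to MW-3 = (125, 30, +0.44).
Solve a·Δx + b·Δy = Δh: det = 120·30 − 125·(-45) = 9225.
∂h/∂x = [(+0.12)·30 − (+0.44)·(-45)] / 9225 = +0.002537
∂h/∂y = [120·(+0.44) − 125·(+0.12)] / 9225 = +0.004098
|∇h| = √(0.002537² + 0.004098²) = 0.00482
Seepage velocity v = K·i/n = 0.25 × 0.00482 / 0.38 = 0.003171 m/day.
t = 300 / 0.003171 = 9.461e+04 days = 259 years.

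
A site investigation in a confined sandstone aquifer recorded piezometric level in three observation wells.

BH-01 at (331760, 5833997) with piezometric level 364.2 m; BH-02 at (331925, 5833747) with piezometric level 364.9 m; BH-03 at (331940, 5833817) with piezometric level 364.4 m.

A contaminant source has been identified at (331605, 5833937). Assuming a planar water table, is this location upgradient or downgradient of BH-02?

Differences from BH-01: to BH-02 (Δx, Δy, Δh) = (165, -250, +0.7); to BH-03 = (180, -180, +0.2).
Solve a·Δx + b·Δy = Δh: det = 165·(-180) − 180·(-250) = 15300.
∂h/∂x = [(+0.7)·(-180) − (+0.2)·(-250)] / 15300 = -0.004967
∂h/∂y = [165·(+0.2) − 180·(+0.7)] / 15300 = -0.006078
Head at (331605, 5833937) = 364.2 + (-0.004967)·(-155) + (-0.006078)·(-60) = 365.33 m.
That is higher than the 364.9 m at BH-02, so the point is upgradient.

upgradient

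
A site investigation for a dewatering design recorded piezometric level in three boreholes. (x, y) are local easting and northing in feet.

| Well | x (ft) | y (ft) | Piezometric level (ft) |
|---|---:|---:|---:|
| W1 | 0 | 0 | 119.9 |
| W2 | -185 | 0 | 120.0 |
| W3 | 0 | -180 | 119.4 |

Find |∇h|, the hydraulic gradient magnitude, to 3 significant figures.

∂h/∂x = (120.0 − 119.9) / (-185 − 0) = -0.0005405
∂h/∂y = (119.4 − 119.9) / (-180 − 0) = +0.002778
|∇h| = √(-0.0005405² + 0.002778²) = 0.00283

0.00283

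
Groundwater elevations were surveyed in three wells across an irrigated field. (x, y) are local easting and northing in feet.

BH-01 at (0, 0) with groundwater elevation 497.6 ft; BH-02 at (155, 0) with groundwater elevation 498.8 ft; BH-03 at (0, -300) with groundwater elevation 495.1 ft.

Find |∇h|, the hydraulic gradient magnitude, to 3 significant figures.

∂h/∂x = (498.8 − 497.6) / (155 − 0) = +0.007742
∂h/∂y = (495.1 − 497.6) / (-300 − 0) = +0.008333
|∇h| = √(0.007742² + 0.008333²) = 0.01137

0.0114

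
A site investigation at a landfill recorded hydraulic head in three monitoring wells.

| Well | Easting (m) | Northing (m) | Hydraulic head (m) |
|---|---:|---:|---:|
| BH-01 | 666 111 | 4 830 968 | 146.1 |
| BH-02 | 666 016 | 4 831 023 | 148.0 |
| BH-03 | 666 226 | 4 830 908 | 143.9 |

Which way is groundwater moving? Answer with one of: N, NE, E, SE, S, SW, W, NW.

With h = a·x + b·y + c and BH-01 as origin, the differences give:
  (-95)·a + 55·b = +1.9
  115·a + (-60)·b = -2.2
Eliminate b (×(-60) and ×55, subtract): -625·a = 7.00 → a = ∂h/∂x = -0.01120
Back-substitute: b = ∂h/∂y = +0.01520.
Flow = −∇h = (+0.01120 east, -0.01520 north), which points southeast.

SE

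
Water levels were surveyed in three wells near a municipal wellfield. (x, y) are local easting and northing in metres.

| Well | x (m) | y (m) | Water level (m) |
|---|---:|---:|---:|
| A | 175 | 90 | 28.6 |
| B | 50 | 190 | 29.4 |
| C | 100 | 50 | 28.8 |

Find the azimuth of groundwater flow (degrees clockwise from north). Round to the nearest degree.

124°

Differences from A: to B (Δx, Δy, Δh) = (-125, 100, +0.8); to C = (-75, -40, +0.2).
Determinant of the coordinate differences = (-125)·(-40) − (-75)·100 = 12500.
∂h/∂x = [(+0.8)·(-40) − (+0.2)·100] / 12500 = -0.004160
∂h/∂y = [(-125)·(+0.2) − (-75)·(+0.8)] / 12500 = +0.002800
Flow direction (−∇h) has components (+0.004160 E, -0.002800 N).
Azimuth = atan2(E, N) = atan2(+0.004160, -0.002800) = 123.9° ≈ 124°.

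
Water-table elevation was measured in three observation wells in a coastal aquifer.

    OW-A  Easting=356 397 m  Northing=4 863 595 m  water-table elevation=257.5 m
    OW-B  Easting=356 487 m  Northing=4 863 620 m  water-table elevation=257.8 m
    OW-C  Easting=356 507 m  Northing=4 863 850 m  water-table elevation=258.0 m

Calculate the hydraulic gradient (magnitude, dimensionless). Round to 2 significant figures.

0.0032

Taking OW-A as reference: OW-B−OW-A = (90, 25, +0.3); OW-C−OW-A = (110, 255, +0.5).
Solve a·Δx + b·Δy = Δh: det = 90·255 − 110·25 = 20200.
∂h/∂x = [(+0.3)·255 − (+0.5)·25] / 20200 = +0.003168
∂h/∂y = [90·(+0.5) − 110·(+0.3)] / 20200 = +0.0005941
|∇h| = √(0.003168² + 0.0005941²) = 0.003223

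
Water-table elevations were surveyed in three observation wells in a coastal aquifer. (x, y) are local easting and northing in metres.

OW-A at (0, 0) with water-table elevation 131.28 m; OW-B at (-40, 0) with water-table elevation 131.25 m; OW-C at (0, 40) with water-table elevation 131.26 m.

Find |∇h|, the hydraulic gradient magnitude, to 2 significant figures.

0.00090

∂h/∂x = (131.25 − 131.28) / (-40 − 0) = +0.0007500
∂h/∂y = (131.26 − 131.28) / (40 − 0) = -0.0005000
|∇h| = √(0.0007500² + -0.0005000²) = 0.0009014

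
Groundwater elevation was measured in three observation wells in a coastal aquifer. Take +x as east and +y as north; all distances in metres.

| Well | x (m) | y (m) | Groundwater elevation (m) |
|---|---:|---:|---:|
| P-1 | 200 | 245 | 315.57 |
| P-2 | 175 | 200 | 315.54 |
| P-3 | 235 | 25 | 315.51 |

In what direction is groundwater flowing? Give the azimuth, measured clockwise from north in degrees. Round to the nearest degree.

Three-point gradient (reference P-1): Δ to P-2 = (-25, -45, -0.03), Δ to P-3 = (35, -220, -0.06).
∂h/∂x = +0.0005512, ∂h/∂y = +0.0003604 (det = 7075).
Flow direction (−∇h) has components (-0.0005512 E, -0.0003604 N).
Azimuth = atan2(E, N) = atan2(-0.0005512, -0.0003604) = 236.8° ≈ 237°.

237°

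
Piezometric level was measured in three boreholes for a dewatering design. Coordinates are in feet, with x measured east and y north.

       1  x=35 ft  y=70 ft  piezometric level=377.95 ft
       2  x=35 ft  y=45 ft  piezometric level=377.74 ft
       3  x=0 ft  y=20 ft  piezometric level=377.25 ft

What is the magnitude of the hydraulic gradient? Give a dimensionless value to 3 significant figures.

Taking 1 as reference: 2−1 = (0, -25, -0.21); 3−1 = (-35, -50, -0.70).
Solve a·Δx + b·Δy = Δh: det = 0·(-50) − (-35)·(-25) = -875.
∂h/∂x = [(-0.21)·(-50) − (-0.70)·(-25)] / -875 = +0.008000
∂h/∂y = [0·(-0.70) − (-35)·(-0.21)] / -875 = +0.008400
|∇h| = √(0.008000² + 0.008400²) = 0.0116

0.0116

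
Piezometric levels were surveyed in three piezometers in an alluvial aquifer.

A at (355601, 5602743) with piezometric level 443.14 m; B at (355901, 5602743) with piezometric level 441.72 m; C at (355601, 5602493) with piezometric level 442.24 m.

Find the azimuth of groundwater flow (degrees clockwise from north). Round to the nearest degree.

∂h/∂x = (441.72 − 443.14) / (355901 − 355601) = -0.004733
∂h/∂y = (442.24 − 443.14) / (5602493 − 5602743) = +0.003600
Flow direction (−∇h) has components (+0.004733 E, -0.003600 N).
Azimuth = atan2(E, N) = atan2(+0.004733, -0.003600) = 127.3° ≈ 127°.

127°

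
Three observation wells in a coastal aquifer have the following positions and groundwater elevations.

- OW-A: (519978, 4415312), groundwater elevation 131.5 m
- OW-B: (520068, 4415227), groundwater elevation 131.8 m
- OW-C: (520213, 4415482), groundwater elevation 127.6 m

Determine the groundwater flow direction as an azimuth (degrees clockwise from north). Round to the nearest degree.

Differences from OW-A: to OW-B (Δx, Δy, Δh) = (90, -85, +0.3); to OW-C = (235, 170, -3.9).
Solve a·Δx + b·Δy = Δh: det = 90·170 − 235·(-85) = 35275.
∂h/∂x = [(+0.3)·170 − (-3.9)·(-85)] / 35275 = -0.007952
∂h/∂y = [90·(-3.9) − 235·(+0.3)] / 35275 = -0.01195
Flow direction (−∇h) has components (+0.007952 E, +0.01195 N).
Azimuth = atan2(E, N) = atan2(+0.007952, +0.01195) = 33.6° ≈ 034°.

034°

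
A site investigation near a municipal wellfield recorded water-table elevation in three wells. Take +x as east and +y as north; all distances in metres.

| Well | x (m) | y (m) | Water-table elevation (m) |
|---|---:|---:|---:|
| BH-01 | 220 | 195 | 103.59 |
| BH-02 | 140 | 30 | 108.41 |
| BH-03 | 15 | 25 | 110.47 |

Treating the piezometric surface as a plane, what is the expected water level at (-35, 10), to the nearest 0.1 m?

Taking BH-01 as reference: BH-02−BH-01 = (-80, -165, +4.82); BH-03−BH-01 = (-205, -170, +6.88).
Solve a·Δx + b·Δy = Δh: det = (-80)·(-170) − (-205)·(-165) = -20225.
∂h/∂x = [(+4.82)·(-170) − (+6.88)·(-165)] / -20225 = -0.01561
∂h/∂y = [(-80)·(+6.88) − (-205)·(+4.82)] / -20225 = -0.02164
h(-35, 10) = 103.59 + (-0.01561)·(-255) + (-0.02164)·(-185) = 103.59 +3.982 +4.004 = 111.575 m.

111.6 m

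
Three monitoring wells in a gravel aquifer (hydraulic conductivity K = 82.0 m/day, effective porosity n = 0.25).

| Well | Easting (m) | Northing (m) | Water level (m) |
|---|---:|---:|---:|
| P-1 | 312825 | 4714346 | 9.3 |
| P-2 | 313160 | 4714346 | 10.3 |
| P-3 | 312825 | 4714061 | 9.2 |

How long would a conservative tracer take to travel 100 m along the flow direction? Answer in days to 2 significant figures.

100 days

∂h/∂x = (10.3 − 9.3) / (313160 − 312825) = +0.002985
∂h/∂y = (9.2 − 9.3) / (4714061 − 4714346) = +0.0003509
|∇h| = √(0.002985² + 0.0003509²) = 0.003006
Seepage velocity v = K·i/n = 82.0 × 0.003006 / 0.25 = 0.986 m/day.
t = 100 / 0.986 = 101.4 days.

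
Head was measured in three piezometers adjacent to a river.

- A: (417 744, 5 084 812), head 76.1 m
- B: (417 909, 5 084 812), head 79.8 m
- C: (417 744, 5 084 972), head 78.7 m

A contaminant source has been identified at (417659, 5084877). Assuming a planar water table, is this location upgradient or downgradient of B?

downgradient

∂h/∂x = (79.8 − 76.1) / (417909 − 417744) = +0.02242
∂h/∂y = (78.7 − 76.1) / (5084972 − 5084812) = +0.01625
Head at (417659, 5084877) = 76.1 + (+0.02242)·(-85) + (+0.01625)·(65) = 75.25 m.
That is lower than the 79.8 m at B, so the point is downgradient.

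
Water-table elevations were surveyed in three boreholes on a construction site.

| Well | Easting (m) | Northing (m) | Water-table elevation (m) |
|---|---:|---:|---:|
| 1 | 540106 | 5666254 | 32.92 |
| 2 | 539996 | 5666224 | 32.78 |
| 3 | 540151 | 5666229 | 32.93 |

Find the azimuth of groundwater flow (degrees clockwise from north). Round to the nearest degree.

With h = a·x + b·y + c and 1 as origin, the differences give:
  (-110)·a + (-30)·b = -0.14
  45·a + (-25)·b = +0.01
Eliminate b (×(-25) and ×(-30), subtract): 4100·a = 3.800 → a = ∂h/∂x = +0.0009268
Back-substitute: b = ∂h/∂y = +0.001268.
Flow direction (−∇h) has components (-0.0009268 E, -0.001268 N).
Azimuth = atan2(E, N) = atan2(-0.0009268, -0.001268) = 216.2° ≈ 216°.

216°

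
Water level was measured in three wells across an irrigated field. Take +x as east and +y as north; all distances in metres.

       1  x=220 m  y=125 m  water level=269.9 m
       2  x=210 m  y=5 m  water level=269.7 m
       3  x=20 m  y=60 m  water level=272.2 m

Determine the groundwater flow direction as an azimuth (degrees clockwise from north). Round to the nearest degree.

102°

Taking 1 as reference: 2−1 = (-10, -120, -0.2); 3−1 = (-200, -65, +2.3).
Solve a·Δx + b·Δy = Δh: det = (-10)·(-65) − (-200)·(-120) = -23350.
∂h/∂x = [(-0.2)·(-65) − (+2.3)·(-120)] / -23350 = -0.01238
∂h/∂y = [(-10)·(+2.3) − (-200)·(-0.2)] / -23350 = +0.002698
Flow direction (−∇h) has components (+0.01238 E, -0.002698 N).
Azimuth = atan2(E, N) = atan2(+0.01238, -0.002698) = 102.3° ≈ 102°.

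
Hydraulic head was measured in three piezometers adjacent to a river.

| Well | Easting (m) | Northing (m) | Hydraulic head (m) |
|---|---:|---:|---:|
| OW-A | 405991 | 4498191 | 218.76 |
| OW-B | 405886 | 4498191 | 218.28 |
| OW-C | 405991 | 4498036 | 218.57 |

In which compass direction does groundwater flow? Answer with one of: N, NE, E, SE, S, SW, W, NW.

W

∂h/∂x = (218.28 − 218.76) / (405886 − 405991) = +0.004571
∂h/∂y = (218.57 − 218.76) / (4498036 − 4498191) = +0.001226
Flow = −∇h = (-0.004571 east, -0.001226 north), which points west.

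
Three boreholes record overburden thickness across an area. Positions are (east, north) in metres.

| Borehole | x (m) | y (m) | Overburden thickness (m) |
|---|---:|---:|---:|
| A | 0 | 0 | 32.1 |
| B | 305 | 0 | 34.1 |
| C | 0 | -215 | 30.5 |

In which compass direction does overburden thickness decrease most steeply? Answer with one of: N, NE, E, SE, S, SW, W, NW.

∂d/∂x = (34.1 − 32.1) / (305 − 0) = +0.006557
∂d/∂y = (30.5 − 32.1) / (-215 − 0) = +0.007442
Steepest decrease is along −∇f = (-0.006557 E, -0.007442 N) → southwest.

SW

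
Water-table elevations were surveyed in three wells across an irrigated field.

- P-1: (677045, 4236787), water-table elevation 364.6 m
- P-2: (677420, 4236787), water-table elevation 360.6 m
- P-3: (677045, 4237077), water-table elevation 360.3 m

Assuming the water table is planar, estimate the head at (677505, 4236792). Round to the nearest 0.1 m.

∂h/∂x = (360.6 − 364.6) / (677420 − 677045) = -0.01067
∂h/∂y = (360.3 − 364.6) / (4237077 − 4236787) = -0.01483
h(677505, 4236792) = 364.6 + (-0.01067)·(460) + (-0.01483)·(5) = 364.6 -4.907 -0.074 = 359.619 m.

359.6 m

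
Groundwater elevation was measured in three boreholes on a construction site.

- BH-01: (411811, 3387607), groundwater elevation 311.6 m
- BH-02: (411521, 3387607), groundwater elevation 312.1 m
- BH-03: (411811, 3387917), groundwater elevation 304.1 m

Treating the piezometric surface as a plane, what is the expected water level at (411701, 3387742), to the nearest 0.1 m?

308.5 m

∂h/∂x = (312.1 − 311.6) / (411521 − 411811) = -0.001724
∂h/∂y = (304.1 − 311.6) / (3387917 − 3387607) = -0.02419
h(411701, 3387742) = 311.6 + (-0.001724)·(-110) + (-0.02419)·(135) = 311.6 +0.190 -3.266 = 308.524 m.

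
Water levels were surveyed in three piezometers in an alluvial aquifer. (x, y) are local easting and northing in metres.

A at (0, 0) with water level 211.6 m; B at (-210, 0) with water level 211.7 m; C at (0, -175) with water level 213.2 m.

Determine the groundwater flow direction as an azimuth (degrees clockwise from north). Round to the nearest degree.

003°

∂h/∂x = (211.7 − 211.6) / (-210 − 0) = -0.0004762
∂h/∂y = (213.2 − 211.6) / (-175 − 0) = -0.009143
Flow direction (−∇h) has components (+0.0004762 E, +0.009143 N).
Azimuth = atan2(E, N) = atan2(+0.0004762, +0.009143) = 3.0° ≈ 003°.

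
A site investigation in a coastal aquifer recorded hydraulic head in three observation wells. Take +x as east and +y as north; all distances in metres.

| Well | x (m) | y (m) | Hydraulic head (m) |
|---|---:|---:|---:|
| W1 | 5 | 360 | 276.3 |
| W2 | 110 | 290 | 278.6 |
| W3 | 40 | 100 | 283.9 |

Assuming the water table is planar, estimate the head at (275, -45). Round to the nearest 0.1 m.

Three-point gradient (reference W1): Δ to W2 = (105, -70, +2.3), Δ to W3 = (35, -260, +7.6).
∂h/∂x = +0.002656, ∂h/∂y = -0.02887 (det = -24850).
h(275, -45) = 276.3 + (+0.002656)·(270) + (-0.02887)·(-405) = 276.3 +0.717 +11.694 = 288.711 m.

288.7 m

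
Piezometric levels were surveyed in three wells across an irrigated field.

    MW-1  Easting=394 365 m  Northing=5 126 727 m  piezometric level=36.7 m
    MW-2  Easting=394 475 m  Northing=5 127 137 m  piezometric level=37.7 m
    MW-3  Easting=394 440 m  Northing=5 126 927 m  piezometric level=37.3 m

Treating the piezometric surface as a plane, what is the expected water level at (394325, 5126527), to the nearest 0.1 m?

Differences from MW-1: to MW-2 (Δx, Δy, Δh) = (110, 410, +1.0); to MW-3 = (75, 200, +0.6).
Determinant of the coordinate differences = 110·200 − 75·410 = -8750.
∂h/∂x = [(+1.0)·200 − (+0.6)·410] / -8750 = +0.005257
∂h/∂y = [110·(+0.6) − 75·(+1.0)] / -8750 = +0.001029
h(394325, 5126527) = 36.7 + (+0.005257)·(-40) + (+0.001029)·(-200) = 36.7 -0.210 -0.206 = 36.284 m.

36.3 m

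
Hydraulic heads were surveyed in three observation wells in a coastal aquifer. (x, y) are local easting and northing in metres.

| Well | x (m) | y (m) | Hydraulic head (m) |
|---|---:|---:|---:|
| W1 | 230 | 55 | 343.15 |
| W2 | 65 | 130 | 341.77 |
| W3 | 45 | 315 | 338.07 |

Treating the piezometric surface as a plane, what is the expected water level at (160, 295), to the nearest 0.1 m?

Three-point gradient (reference W1): Δ to W2 = (-165, 75, -1.38), Δ to W3 = (-185, 260, -5.08).
∂h/∂x = -0.0007649, ∂h/∂y = -0.02008 (det = -29025).
h(160, 295) = 343.15 + (-0.0007649)·(-70) + (-0.02008)·(240) = 343.15 +0.054 -4.820 = 338.384 m.

338.4 m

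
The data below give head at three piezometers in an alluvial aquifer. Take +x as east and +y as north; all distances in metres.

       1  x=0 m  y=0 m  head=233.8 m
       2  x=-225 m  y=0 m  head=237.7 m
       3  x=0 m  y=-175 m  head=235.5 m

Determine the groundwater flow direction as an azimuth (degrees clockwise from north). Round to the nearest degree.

∂h/∂x = (237.7 − 233.8) / (-225 − 0) = -0.01733
∂h/∂y = (235.5 − 233.8) / (-175 − 0) = -0.009714
Flow direction (−∇h) has components (+0.01733 E, +0.009714 N).
Azimuth = atan2(E, N) = atan2(+0.01733, +0.009714) = 60.7° ≈ 061°.

061°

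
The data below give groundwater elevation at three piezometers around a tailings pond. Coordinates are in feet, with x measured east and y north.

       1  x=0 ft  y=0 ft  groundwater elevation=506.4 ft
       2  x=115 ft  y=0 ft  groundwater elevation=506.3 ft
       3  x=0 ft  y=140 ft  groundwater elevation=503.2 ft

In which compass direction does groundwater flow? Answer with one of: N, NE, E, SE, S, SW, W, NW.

∂h/∂x = (506.3 − 506.4) / (115 − 0) = -0.0008696
∂h/∂y = (503.2 − 506.4) / (140 − 0) = -0.02286
Flow = −∇h = (+0.0008696 east, +0.02286 north), which points north.

N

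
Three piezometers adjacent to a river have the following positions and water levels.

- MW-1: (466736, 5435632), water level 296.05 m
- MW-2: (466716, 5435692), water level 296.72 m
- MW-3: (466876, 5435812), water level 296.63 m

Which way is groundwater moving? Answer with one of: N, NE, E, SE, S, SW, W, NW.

Differences from MW-1: to MW-2 (Δx, Δy, Δh) = (-20, 60, +0.67); to MW-3 = (140, 180, +0.58).
Solve a·Δx + b·Δy = Δh: det = (-20)·180 − 140·60 = -12000.
∂h/∂x = [(+0.67)·180 − (+0.58)·60] / -12000 = -0.007150
∂h/∂y = [(-20)·(+0.58) − 140·(+0.67)] / -12000 = +0.008783
Flow = −∇h = (+0.007150 east, -0.008783 north), which points southeast.

SE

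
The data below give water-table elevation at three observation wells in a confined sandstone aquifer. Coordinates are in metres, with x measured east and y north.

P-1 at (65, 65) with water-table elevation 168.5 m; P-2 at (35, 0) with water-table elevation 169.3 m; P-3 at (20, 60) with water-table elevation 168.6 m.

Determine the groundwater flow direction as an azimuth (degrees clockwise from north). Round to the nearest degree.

004°

Taking P-1 as reference: P-2−P-1 = (-30, -65, +0.8); P-3−P-1 = (-45, -5, +0.1).
Solve a·Δx + b·Δy = Δh: det = (-30)·(-5) − (-45)·(-65) = -2775.
∂h/∂x = [(+0.8)·(-5) − (+0.1)·(-65)] / -2775 = -0.0009009
∂h/∂y = [(-30)·(+0.1) − (-45)·(+0.8)] / -2775 = -0.01189
Flow direction (−∇h) has components (+0.0009009 E, +0.01189 N).
Azimuth = atan2(E, N) = atan2(+0.0009009, +0.01189) = 4.3° ≈ 004°.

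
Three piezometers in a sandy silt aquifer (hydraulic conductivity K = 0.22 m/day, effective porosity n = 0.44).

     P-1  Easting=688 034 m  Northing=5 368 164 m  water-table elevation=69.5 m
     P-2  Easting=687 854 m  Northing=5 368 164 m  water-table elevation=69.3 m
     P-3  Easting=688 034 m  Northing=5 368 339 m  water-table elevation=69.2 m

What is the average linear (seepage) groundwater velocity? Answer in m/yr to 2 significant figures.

∂h/∂x = (69.3 − 69.5) / (687854 − 688034) = +0.001111
∂h/∂y = (69.2 − 69.5) / (5368339 − 5368164) = -0.001714
|∇h| = √(0.001111² + -0.001714²) = 0.002043
Seepage velocity v = K·i/n = 0.22 × 0.002043 / 0.44 = 0.001022 m/day = 0.3733 m/yr.

0.37 m/yr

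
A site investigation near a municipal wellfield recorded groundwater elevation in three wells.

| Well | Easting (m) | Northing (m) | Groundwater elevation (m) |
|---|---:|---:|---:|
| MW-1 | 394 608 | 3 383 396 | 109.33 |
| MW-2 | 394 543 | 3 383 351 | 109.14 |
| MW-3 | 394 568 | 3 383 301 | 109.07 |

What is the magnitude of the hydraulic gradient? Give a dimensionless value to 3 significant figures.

With h = a·x + b·y + c and MW-1 as origin, the differences give:
  (-65)·a + (-45)·b = -0.19
  (-40)·a + (-95)·b = -0.26
Eliminate b (×(-95) and ×(-45), subtract): 4375·a = 6.350 → a = ∂h/∂x = +0.001451
Back-substitute: b = ∂h/∂y = +0.002126.
|∇h| = √(0.001451² + 0.002126²) = 0.002574

0.00257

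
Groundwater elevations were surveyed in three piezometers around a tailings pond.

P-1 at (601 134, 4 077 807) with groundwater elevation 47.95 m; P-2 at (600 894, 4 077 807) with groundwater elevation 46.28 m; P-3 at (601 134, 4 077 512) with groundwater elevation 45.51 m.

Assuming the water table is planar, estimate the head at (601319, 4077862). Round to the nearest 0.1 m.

∂h/∂x = (46.28 − 47.95) / (600894 − 601134) = +0.006958
∂h/∂y = (45.51 − 47.95) / (4077512 − 4077807) = +0.008271
h(601319, 4077862) = 47.95 + (+0.006958)·(185) + (+0.008271)·(55) = 47.95 +1.287 +0.455 = 49.692 m.

49.7 m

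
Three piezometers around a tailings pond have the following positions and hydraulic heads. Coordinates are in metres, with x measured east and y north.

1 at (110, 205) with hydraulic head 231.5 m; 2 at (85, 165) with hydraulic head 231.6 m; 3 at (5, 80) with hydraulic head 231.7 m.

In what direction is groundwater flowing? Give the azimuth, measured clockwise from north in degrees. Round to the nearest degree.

321°

With h = a·x + b·y + c and 1 as origin, the differences give:
  (-25)·a + (-40)·b = +0.1
  (-105)·a + (-125)·b = +0.2
Eliminate b (×(-125) and ×(-40), subtract): -1075·a = -4.50 → a = ∂h/∂x = +0.004186
Back-substitute: b = ∂h/∂y = -0.005116.
Flow direction (−∇h) has components (-0.004186 E, +0.005116 N).
Azimuth = atan2(E, N) = atan2(-0.004186, +0.005116) = 320.7° ≈ 321°.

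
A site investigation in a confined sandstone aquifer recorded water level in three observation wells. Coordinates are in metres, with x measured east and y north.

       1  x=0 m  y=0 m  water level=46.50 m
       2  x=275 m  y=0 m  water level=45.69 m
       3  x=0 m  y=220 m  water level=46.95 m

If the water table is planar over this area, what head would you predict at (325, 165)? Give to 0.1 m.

∂h/∂x = (45.69 − 46.50) / (275 − 0) = -0.002945
∂h/∂y = (46.95 − 46.50) / (220 − 0) = +0.002045
h(325, 165) = 46.50 + (-0.002945)·(325) + (+0.002045)·(165) = 46.50 -0.957 +0.338 = 45.880 m.

45.9 m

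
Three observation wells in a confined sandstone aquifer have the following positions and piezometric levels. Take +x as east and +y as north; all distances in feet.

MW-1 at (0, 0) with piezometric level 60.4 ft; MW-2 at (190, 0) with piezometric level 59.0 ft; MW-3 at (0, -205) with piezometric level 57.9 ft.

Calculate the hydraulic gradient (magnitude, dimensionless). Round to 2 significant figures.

∂h/∂x = (59.0 − 60.4) / (190 − 0) = -0.007368
∂h/∂y = (57.9 − 60.4) / (-205 − 0) = +0.01220
|∇h| = √(-0.007368² + 0.01220²) = 0.01425

0.014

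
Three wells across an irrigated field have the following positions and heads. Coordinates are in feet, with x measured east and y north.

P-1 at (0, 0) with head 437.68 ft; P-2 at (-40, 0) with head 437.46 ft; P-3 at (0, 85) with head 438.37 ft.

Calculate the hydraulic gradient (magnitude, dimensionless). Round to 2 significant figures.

0.0098

∂h/∂x = (437.46 − 437.68) / (-40 − 0) = +0.005500
∂h/∂y = (438.37 − 437.68) / (85 − 0) = +0.008118
|∇h| = √(0.005500² + 0.008118²) = 0.009806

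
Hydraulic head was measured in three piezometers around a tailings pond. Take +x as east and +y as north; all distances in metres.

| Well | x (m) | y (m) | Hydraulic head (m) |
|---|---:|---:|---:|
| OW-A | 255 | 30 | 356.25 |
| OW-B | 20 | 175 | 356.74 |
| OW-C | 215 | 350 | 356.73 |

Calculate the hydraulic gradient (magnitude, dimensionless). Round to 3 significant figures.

0.00184

Three-point gradient (reference OW-A): Δ to OW-B = (-235, 145, +0.49), Δ to OW-C = (-40, 320, +0.48).
∂h/∂x = -0.001256, ∂h/∂y = +0.001343 (det = -69400).
|∇h| = √(-0.001256² + 0.001343²) = 0.001839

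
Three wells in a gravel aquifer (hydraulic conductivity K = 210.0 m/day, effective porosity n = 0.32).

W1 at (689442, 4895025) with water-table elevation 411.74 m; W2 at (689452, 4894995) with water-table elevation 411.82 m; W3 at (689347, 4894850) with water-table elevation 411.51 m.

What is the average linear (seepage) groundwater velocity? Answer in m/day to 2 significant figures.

Taking W1 as reference: W2−W1 = (10, -30, +0.08); W3−W1 = (-95, -175, -0.23).
Determinant of the coordinate differences = 10·(-175) − (-95)·(-30) = -4600.
∂h/∂x = [(+0.08)·(-175) − (-0.23)·(-30)] / -4600 = +0.004543
∂h/∂y = [10·(-0.23) − (-95)·(+0.08)] / -4600 = -0.001152
|∇h| = √(0.004543² + -0.001152²) = 0.004687
Seepage velocity v = K·i/n = 210.0 × 0.004687 / 0.32 = 3.076 m/day.

3.1 m/day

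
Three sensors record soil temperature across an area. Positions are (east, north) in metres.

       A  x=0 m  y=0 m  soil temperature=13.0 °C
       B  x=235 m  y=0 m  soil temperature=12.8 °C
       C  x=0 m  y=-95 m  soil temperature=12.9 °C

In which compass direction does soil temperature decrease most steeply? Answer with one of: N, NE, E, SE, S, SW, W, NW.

∂T/∂x = (12.8 − 13.0) / (235 − 0) = -0.0008511
∂T/∂y = (12.9 − 13.0) / (-95 − 0) = +0.001053
Steepest decrease is along −∇f = (+0.0008511 E, -0.001053 N) → southeast.

SE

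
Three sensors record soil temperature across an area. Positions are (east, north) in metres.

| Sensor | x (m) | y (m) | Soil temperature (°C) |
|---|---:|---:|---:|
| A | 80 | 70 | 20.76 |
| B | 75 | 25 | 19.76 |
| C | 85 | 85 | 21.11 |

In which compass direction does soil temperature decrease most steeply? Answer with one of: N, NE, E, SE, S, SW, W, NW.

Differences from A: to B (Δx, Δy, Δh) = (-5, -45, -1.00); to C = (5, 15, +0.35).
Determinant of the coordinate differences = (-5)·15 − 5·(-45) = 150.
∂T/∂x = [(-1.00)·15 − (+0.35)·(-45)] / 150 = +0.005000
∂T/∂y = [(-5)·(+0.35) − 5·(-1.00)] / 150 = +0.02167
Steepest decrease is along −∇f = (-0.005000 E, -0.02167 N) → south.

S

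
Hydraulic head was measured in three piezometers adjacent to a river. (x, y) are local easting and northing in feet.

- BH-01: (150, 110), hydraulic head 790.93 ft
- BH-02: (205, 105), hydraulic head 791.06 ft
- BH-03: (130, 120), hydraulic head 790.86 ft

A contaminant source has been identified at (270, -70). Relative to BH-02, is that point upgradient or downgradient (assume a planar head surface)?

Taking BH-01 as reference: BH-02−BH-01 = (55, -5, +0.13); BH-03−BH-01 = (-20, 10, -0.07).
Determinant of the coordinate differences = 55·10 − (-20)·(-5) = 450.
∂h/∂x = [(+0.13)·10 − (-0.07)·(-5)] / 450 = +0.002111
∂h/∂y = [55·(-0.07) − (-20)·(+0.13)] / 450 = -0.002778
Head at (270, -70) = 790.93 + (+0.002111)·(120) + (-0.002778)·(-180) = 791.68 ft.
That is higher than the 791.06 ft at BH-02, so the point is upgradient.

upgradient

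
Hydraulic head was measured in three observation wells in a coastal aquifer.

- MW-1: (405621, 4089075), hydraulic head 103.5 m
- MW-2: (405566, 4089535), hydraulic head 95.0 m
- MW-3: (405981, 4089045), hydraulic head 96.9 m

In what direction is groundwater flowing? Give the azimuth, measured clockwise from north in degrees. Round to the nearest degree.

044°

Three-point gradient (reference MW-1): Δ to MW-2 = (-55, 460, -8.5), Δ to MW-3 = (360, -30, -6.6).
∂h/∂x = -0.02007, ∂h/∂y = -0.02088 (det = -163950).
Flow direction (−∇h) has components (+0.02007 E, +0.02088 N).
Azimuth = atan2(E, N) = atan2(+0.02007, +0.02088) = 43.9° ≈ 044°.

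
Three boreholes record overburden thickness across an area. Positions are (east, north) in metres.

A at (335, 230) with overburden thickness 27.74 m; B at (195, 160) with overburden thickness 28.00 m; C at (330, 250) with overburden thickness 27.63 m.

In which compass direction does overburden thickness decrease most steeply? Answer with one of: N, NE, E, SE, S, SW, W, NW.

Taking A as reference: B−A = (-140, -70, +0.26); C−A = (-5, 20, -0.11).
Determinant of the coordinate differences = (-140)·20 − (-5)·(-70) = -3150.
∂d/∂x = [(+0.26)·20 − (-0.11)·(-70)] / -3150 = +0.0007937
∂d/∂y = [(-140)·(-0.11) − (-5)·(+0.26)] / -3150 = -0.005302
Steepest decrease is along −∇f = (-0.0007937 E, +0.005302 N) → north.

N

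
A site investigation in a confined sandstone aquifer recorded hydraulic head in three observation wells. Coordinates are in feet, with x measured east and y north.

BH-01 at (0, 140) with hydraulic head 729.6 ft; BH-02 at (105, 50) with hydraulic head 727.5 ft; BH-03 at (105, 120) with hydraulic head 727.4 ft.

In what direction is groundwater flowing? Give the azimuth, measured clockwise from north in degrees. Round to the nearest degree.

Differences from BH-01: to BH-02 (Δx, Δy, Δh) = (105, -90, -2.1); to BH-03 = (105, -20, -2.2).
Solve a·Δx + b·Δy = Δh: det = 105·(-20) − 105·(-90) = 7350.
∂h/∂x = [(-2.1)·(-20) − (-2.2)·(-90)] / 7350 = -0.02122
∂h/∂y = [105·(-2.2) − 105·(-2.1)] / 7350 = -0.001429
Flow direction (−∇h) has components (+0.02122 E, +0.001429 N).
Azimuth = atan2(E, N) = atan2(+0.02122, +0.001429) = 86.1° ≈ 086°.

086°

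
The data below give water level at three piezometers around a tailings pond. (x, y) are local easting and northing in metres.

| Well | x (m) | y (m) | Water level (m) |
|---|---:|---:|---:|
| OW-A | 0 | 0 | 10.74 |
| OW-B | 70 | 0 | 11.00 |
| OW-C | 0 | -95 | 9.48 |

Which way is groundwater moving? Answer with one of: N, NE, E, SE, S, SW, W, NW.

∂h/∂x = (11.00 − 10.74) / (70 − 0) = +0.003714
∂h/∂y = (9.48 − 10.74) / (-95 − 0) = +0.01326
Flow = −∇h = (-0.003714 east, -0.01326 north), which points south.

S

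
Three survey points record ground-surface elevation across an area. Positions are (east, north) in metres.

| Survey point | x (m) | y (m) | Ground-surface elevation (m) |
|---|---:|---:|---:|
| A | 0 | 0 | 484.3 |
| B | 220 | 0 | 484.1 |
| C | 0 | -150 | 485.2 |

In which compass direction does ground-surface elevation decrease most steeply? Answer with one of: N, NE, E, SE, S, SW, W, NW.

N

∂z/∂x = (484.1 − 484.3) / (220 − 0) = -0.0009091
∂z/∂y = (485.2 − 484.3) / (-150 − 0) = -0.006000
Steepest decrease is along −∇f = (+0.0009091 E, +0.006000 N) → north.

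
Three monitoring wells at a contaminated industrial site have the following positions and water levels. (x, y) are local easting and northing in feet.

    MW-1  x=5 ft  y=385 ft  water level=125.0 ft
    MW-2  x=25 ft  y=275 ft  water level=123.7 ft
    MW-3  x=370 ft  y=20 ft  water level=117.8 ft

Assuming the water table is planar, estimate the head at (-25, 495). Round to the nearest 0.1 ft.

With h = a·x + b·y + c and MW-1 as origin, the differences give:
  20·a + (-110)·b = -1.3
  365·a + (-365)·b = -7.2
Eliminate b (×(-365) and ×(-110), subtract): 32850·a = -317.50 → a = ∂h/∂x = -0.009665
Back-substitute: b = ∂h/∂y = +0.01006.
h(-25, 495) = 125.0 + (-0.009665)·(-30) + (+0.01006)·(110) = 125.0 +0.290 +1.107 = 126.397 ft.

126.4 ft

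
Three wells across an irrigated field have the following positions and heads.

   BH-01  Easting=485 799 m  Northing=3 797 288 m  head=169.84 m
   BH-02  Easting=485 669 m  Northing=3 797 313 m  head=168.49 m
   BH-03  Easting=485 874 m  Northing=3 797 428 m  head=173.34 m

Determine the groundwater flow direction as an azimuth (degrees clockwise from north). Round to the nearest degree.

Taking BH-01 as reference: BH-02−BH-01 = (-130, 25, -1.35); BH-03−BH-01 = (75, 140, +3.50).
Solve a·Δx + b·Δy = Δh: det = (-130)·140 − 75·25 = -20075.
∂h/∂x = [(-1.35)·140 − (+3.50)·25] / -20075 = +0.01377
∂h/∂y = [(-130)·(+3.50) − 75·(-1.35)] / -20075 = +0.01762
Flow direction (−∇h) has components (-0.01377 E, -0.01762 N).
Azimuth = atan2(E, N) = atan2(-0.01377, -0.01762) = 218.0° ≈ 218°.

218°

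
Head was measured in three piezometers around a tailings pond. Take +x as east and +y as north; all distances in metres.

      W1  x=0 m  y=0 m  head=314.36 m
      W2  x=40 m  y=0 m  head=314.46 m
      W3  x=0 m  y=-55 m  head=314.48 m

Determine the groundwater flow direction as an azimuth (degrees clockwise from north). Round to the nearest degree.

311°

∂h/∂x = (314.46 − 314.36) / (40 − 0) = +0.002500
∂h/∂y = (314.48 − 314.36) / (-55 − 0) = -0.002182
Flow direction (−∇h) has components (-0.002500 E, +0.002182 N).
Azimuth = atan2(E, N) = atan2(-0.002500, +0.002182) = 311.1° ≈ 311°.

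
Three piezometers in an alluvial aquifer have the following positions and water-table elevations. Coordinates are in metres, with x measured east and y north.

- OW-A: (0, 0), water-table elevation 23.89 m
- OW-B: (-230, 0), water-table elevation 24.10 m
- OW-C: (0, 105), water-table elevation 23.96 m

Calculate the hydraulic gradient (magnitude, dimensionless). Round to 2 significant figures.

0.0011

∂h/∂x = (24.10 − 23.89) / (-230 − 0) = -0.0009130
∂h/∂y = (23.96 − 23.89) / (105 − 0) = +0.0006667
|∇h| = √(-0.0009130² + 0.0006667²) = 0.001131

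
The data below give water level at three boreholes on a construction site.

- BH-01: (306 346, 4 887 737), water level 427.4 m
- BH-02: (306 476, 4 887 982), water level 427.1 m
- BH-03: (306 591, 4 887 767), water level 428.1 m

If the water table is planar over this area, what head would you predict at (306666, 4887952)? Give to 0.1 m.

Three-point gradient (reference BH-01): Δ to BH-02 = (130, 245, -0.3), Δ to BH-03 = (245, 30, +0.7).
∂h/∂x = +0.003216, ∂h/∂y = -0.002931 (det = -56125).
h(306666, 4887952) = 427.4 + (+0.003216)·(320) + (-0.002931)·(215) = 427.4 +1.029 -0.630 = 427.799 m.

427.8 m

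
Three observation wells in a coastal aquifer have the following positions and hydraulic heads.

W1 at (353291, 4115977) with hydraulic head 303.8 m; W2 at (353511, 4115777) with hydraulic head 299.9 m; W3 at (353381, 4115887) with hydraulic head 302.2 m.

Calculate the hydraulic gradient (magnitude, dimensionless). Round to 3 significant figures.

0.0172

Three-point gradient (reference W1): Δ to W2 = (220, -200, -3.9), Δ to W3 = (90, -90, -1.6).
∂h/∂x = -0.01722, ∂h/∂y = +0.0005556 (det = -1800).
|∇h| = √(-0.01722² + 0.0005556²) = 0.01723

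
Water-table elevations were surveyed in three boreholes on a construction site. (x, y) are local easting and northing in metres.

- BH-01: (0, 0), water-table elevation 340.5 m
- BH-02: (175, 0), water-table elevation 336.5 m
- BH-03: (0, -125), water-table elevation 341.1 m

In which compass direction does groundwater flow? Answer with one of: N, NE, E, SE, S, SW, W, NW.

E

∂h/∂x = (336.5 − 340.5) / (175 − 0) = -0.02286
∂h/∂y = (341.1 − 340.5) / (-125 − 0) = -0.004800
Flow = −∇h = (+0.02286 east, +0.004800 north), which points east.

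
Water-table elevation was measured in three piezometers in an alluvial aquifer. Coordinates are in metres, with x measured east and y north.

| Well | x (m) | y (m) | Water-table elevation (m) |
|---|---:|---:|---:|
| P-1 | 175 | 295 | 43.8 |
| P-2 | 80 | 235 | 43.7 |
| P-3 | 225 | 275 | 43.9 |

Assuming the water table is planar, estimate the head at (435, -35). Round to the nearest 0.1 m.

44.5 m

Differences from P-1: to P-2 (Δx, Δy, Δh) = (-95, -60, -0.1); to P-3 = (50, -20, +0.1).
Solve a·Δx + b·Δy = Δh: det = (-95)·(-20) − 50·(-60) = 4900.
∂h/∂x = [(-0.1)·(-20) − (+0.1)·(-60)] / 4900 = +0.001633
∂h/∂y = [(-95)·(+0.1) − 50·(-0.1)] / 4900 = -0.0009184
h(435, -35) = 43.8 + (+0.001633)·(260) + (-0.0009184)·(-330) = 43.8 +0.424 +0.303 = 44.528 m.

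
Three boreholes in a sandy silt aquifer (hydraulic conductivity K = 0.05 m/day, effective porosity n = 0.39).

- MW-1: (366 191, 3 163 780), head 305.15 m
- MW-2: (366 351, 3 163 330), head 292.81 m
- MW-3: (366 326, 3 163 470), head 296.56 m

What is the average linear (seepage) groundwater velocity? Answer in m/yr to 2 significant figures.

Differences from MW-1: to MW-2 (Δx, Δy, Δh) = (160, -450, -12.34); to MW-3 = (135, -310, -8.59).
Determinant of the coordinate differences = 160·(-310) − 135·(-450) = 11150.
∂h/∂x = [(-12.34)·(-310) − (-8.59)·(-450)] / 11150 = -0.003596
∂h/∂y = [160·(-8.59) − 135·(-12.34)] / 11150 = +0.02614
|∇h| = √(-0.003596² + 0.02614²) = 0.02639
Seepage velocity v = K·i/n = 0.05 × 0.02639 / 0.39 = 0.003383 m/day = 1.236 m/yr.

1.2 m/yr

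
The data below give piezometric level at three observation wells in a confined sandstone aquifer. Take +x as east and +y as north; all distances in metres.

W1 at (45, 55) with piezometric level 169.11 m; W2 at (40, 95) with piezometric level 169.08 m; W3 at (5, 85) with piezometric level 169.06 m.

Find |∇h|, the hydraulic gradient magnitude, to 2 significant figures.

Taking W1 as reference: W2−W1 = (-5, 40, -0.03); W3−W1 = (-40, 30, -0.05).
Determinant of the coordinate differences = (-5)·30 − (-40)·40 = 1450.
∂h/∂x = [(-0.03)·30 − (-0.05)·40] / 1450 = +0.0007586
∂h/∂y = [(-5)·(-0.05) − (-40)·(-0.03)] / 1450 = -0.0006552
|∇h| = √(0.0007586² + -0.0006552²) = 0.001002

0.0010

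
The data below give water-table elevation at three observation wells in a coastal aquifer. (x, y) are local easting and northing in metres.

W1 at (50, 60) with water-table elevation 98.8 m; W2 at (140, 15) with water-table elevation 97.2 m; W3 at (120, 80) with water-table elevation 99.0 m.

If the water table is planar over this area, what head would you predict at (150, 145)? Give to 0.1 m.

100.6 m

Taking W1 as reference: W2−W1 = (90, -45, -1.6); W3−W1 = (70, 20, +0.2).
Solve a·Δx + b·Δy = Δh: det = 90·20 − 70·(-45) = 4950.
∂h/∂x = [(-1.6)·20 − (+0.2)·(-45)] / 4950 = -0.004646
∂h/∂y = [90·(+0.2) − 70·(-1.6)] / 4950 = +0.02626
h(150, 145) = 98.8 + (-0.004646)·(100) + (+0.02626)·(85) = 98.8 -0.465 +2.232 = 100.568 m.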